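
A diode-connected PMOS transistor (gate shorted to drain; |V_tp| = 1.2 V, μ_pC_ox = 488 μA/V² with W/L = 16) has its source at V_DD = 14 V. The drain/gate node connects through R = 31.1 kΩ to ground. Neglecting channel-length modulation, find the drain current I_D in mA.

With gate tied to drain, V_SG = V_SD ≥ V_SG − |V_tp|, so the device is in saturation.
k_p = μ_pC_ox · (W/L) = 7.808 mA/V².
KCL at the drain: ½ k_p (V_SG − |V_tp|)² = (V_DD − V_SG)/R.
Let x = V_SG − 1.2. Then 121 x² + x − 12.8 = 0, giving x = 0.321 V (positive root), so V_SG = 1.52 V.
I_D = (V_DD − V_SG)/R = (14 − 1.52) / 31.1 = 0.401 mA.

I_D = 0.401 mA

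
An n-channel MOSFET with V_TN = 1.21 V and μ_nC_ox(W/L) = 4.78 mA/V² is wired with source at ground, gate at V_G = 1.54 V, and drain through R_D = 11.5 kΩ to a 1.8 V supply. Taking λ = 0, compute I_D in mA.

V_GS = V_G = 1.54 V, so V_ov = 1.54 − 1.21 = 0.33 V.
Assume saturation: I_D = ½ k_n V_ov² = 0.5 × 4.78 × 0.33² = 0.26 mA, giving V_DS = V_DD − I_D R_D = 1.8 − 0.26 × 11.5 = -1.19 V.
But -1.19 V < V_ov = 0.33 V, so the device is actually in triode.
In triode I_D = k_n[V_ov V_DS − ½ V_DS²] and I_D = (V_DD − V_DS)/R_D. Equating: 27.5 V_DS² − 19.14 V_DS + 1.8 = 0, giving V_DS = 0.112 V (the root below V_ov).
I_D = (1.8 − 0.112) / 11.5 = 0.147 mA.

I_D = 0.147 mA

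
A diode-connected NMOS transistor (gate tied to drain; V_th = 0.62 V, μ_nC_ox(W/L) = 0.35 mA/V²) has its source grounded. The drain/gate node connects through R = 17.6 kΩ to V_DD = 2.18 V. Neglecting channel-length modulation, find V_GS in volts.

V_GS = 1.19 V

With gate tied to drain, V_GS = V_DS ≥ V_GS − V_th, so the device is in saturation.
KCL at the drain: ½ k_n (V_GS − V_th)² = (V_DD − V_GS)/R.
Let x = V_GS − 0.62. Then 3.08 x² + x − 1.56 = 0, giving x = 0.568 V (positive root), so V_GS = 1.19 V.
I_D = (V_DD − V_GS)/R = (2.18 − 1.19) / 17.6 = 0.0564 mA.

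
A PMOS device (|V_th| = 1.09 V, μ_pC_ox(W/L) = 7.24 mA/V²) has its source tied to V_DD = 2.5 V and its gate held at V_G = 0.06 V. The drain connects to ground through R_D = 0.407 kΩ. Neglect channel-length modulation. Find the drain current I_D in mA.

V_SG = V_DD − V_G = 2.5 − 0.06 = 2.44 V, so V_ov = 2.44 − 1.09 = 1.35 V.
Assume saturation: I_D = ½ k_p V_ov² = 0.5 × 7.24 × 1.35² = 6.6 mA, giving V_SD = V_DD − I_D R_D = 2.5 − 6.6 × 0.407 = -0.185 V.
But -0.185 V < V_ov = 1.35 V, so the device is actually in triode.
In triode I_D = k_p[V_ov V_SD − ½ V_SD²] and I_D = (V_DD − V_SD)/R_D. Equating: 1.47 V_SD² − 4.978 V_SD + 2.5 = 0, giving V_SD = 0.614 V (the root below V_ov).
I_D = (2.5 − 0.614) / 0.407 = 4.63 mA.

I_D = 4.63 mA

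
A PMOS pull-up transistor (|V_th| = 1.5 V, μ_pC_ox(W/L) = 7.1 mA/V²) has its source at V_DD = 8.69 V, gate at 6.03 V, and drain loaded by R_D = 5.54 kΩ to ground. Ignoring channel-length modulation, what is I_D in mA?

I_D = 1.53 mA

V_SG = V_DD − V_G = 8.69 − 6.03 = 2.66 V, so V_ov = 2.66 − 1.5 = 1.16 V.
Assume saturation: I_D = ½ k_p V_ov² = 0.5 × 7.1 × 1.16² = 4.78 mA, giving V_SD = V_DD − I_D R_D = 8.69 − 4.78 × 5.54 = -17.8 V.
But -17.8 V < V_ov = 1.16 V, so the device is actually in triode.
In triode I_D = k_p[V_ov V_SD − ½ V_SD²] and I_D = (V_DD − V_SD)/R_D. Equating: 19.7 V_SD² − 46.63 V_SD + 8.69 = 0, giving V_SD = 0.204 V (the root below V_ov).
I_D = (8.69 − 0.204) / 5.54 = 1.53 mA.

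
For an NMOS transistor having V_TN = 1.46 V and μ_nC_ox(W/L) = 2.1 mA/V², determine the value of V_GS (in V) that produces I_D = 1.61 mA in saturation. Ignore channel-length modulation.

V_GS = 2.70 V

In saturation I_D = ½ k_n (V_GS − V_TN)², so V_GS − V_TN = √(2 I_D / k_n) = √(2 × 1.61 / 2.1) = 1.24 V.
V_GS = 1.46 + 1.24 = 2.7 V.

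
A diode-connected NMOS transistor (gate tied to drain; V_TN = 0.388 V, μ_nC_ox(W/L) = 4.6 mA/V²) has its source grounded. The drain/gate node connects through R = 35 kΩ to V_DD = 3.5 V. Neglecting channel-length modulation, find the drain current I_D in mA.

With gate tied to drain, V_GS = V_DS ≥ V_GS − V_TN, so the device is in saturation.
KCL at the drain: ½ k_n (V_GS − V_TN)² = (V_DD − V_GS)/R.
Let x = V_GS − 0.388. Then 80.5 x² + x − 3.112 = 0, giving x = 0.191 V (positive root), so V_GS = 0.579 V.
I_D = (V_DD − V_GS)/R = (3.5 − 0.579) / 35 = 0.0835 mA.

I_D = 0.0835 mA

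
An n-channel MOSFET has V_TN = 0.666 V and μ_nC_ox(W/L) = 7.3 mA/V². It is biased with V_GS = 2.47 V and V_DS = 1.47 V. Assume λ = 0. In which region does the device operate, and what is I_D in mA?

Triode; I_D = 11.5 mA

V_ov = V_GS − V_TN = 2.47 − 0.666 = 1.8 V.
Since V_DS = 1.47 V < V_ov = 1.8 V, the device is in the triode region.
I_D = k_n [V_ov · V_DS − ½ V_DS²] = 7.3 × [1.8 × 1.47 − 0.5 × 1.47²] = 11.5 mA.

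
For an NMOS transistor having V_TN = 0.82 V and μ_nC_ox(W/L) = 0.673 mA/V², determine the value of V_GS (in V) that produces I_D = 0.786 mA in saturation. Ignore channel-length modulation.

V_GS = 2.35 V

In saturation I_D = ½ k_n (V_GS − V_TN)², so V_GS − V_TN = √(2 I_D / k_n) = √(2 × 0.786 / 0.673) = 1.53 V.
V_GS = 0.82 + 1.53 = 2.35 V.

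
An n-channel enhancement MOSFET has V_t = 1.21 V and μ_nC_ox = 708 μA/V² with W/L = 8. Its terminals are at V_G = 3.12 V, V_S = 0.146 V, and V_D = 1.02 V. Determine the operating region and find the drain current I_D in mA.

V_GS = V_G − V_S = 3.12 − 0.146 = 2.97 V; V_DS = V_D − V_S = 1.02 − 0.146 = 0.874 V.
k_n = μ_nC_ox · (W/L) = 5.664 mA/V².
V_ov = V_GS − V_t = 2.97 − 1.21 = 1.76 V.
Since V_DS = 0.874 V < V_ov = 1.76 V, the device is in the triode region.
I_D = k_n [V_ov · V_DS − ½ V_DS²] = 5.664 × [1.76 × 0.874 − 0.5 × 0.874²] = 6.57 mA.

Triode; I_D = 6.57 mA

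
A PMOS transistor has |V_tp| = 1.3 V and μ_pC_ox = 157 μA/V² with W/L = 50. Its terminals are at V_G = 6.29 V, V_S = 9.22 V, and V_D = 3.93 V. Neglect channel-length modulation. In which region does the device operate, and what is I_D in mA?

V_SG = V_S − V_G = 9.22 − 6.29 = 2.93 V; V_SD = V_S − V_D = 9.22 − 3.93 = 5.29 V.
k_p = μ_pC_ox · (W/L) = 7.85 mA/V².
V_ov = V_SG − |V_tp| = 2.93 − 1.3 = 1.63 V.
Since V_SD = 5.29 V ≥ V_ov = 1.63 V, the device is in saturation.
I_D = ½ k_p V_ov² = 0.5 × 7.85 × 1.63² = 10.4 mA.

Saturation; I_D = 10.4 mA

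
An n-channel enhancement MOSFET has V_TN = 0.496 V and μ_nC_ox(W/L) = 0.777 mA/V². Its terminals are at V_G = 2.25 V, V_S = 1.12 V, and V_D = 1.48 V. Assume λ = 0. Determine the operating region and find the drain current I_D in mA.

Triode; I_D = 0.127 mA

V_GS = V_G − V_S = 2.25 − 1.12 = 1.13 V; V_DS = V_D − V_S = 1.48 − 1.12 = 0.36 V.
V_ov = V_GS − V_TN = 1.13 − 0.496 = 0.634 V.
Since V_DS = 0.36 V < V_ov = 0.634 V, the device is in the triode region.
I_D = k_n [V_ov · V_DS − ½ V_DS²] = 0.777 × [0.634 × 0.36 − 0.5 × 0.36²] = 0.127 mA.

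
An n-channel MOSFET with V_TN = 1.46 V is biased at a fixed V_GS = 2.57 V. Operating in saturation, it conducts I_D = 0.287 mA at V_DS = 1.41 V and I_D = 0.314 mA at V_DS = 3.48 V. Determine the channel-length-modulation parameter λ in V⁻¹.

λ = 0.0486 V⁻¹

With V_GS fixed, I_D ∝ (1 + λ V_DS) in saturation, so I_D2/I_D1 = (1 + λ V_DS2)/(1 + λ V_DS1).
0.314/0.287 = 1.094 = (1 + 3.48 λ)/(1 + 1.41 λ).
Solving: λ (I_D1 V_DS2 − I_D2 V_DS1) = I_D2 − I_D1, so λ = (0.314 − 0.287) / (0.287 × 3.48 − 0.314 × 1.41) = 0.027 / 0.556 = 0.0486 V⁻¹.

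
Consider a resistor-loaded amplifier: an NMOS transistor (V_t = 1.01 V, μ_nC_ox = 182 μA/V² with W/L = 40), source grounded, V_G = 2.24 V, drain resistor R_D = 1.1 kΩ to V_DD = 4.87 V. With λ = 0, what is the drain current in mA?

I_D = 3.91 mA

V_GS = V_G = 2.24 V, so V_ov = 2.24 − 1.01 = 1.23 V.
k_n = μ_nC_ox · (W/L) = 7.28 mA/V².
Assume saturation: I_D = ½ k_n V_ov² = 0.5 × 7.28 × 1.23² = 5.51 mA, giving V_DS = V_DD − I_D R_D = 4.87 − 5.51 × 1.1 = -1.19 V.
But -1.19 V < V_ov = 1.23 V, so the device is actually in triode.
In triode I_D = k_n[V_ov V_DS − ½ V_DS²] and I_D = (V_DD − V_DS)/R_D. Equating: 4 V_DS² − 10.85 V_DS + 4.87 = 0, giving V_DS = 0.568 V (the root below V_ov).
I_D = (4.87 − 0.568) / 1.1 = 3.91 mA.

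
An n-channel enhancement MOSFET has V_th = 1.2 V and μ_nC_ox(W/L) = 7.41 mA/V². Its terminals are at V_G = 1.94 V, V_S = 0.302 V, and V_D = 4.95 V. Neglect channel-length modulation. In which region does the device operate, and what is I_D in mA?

V_GS = V_G − V_S = 1.94 − 0.302 = 1.64 V; V_DS = V_D − V_S = 4.95 − 0.302 = 4.65 V.
V_ov = V_GS − V_th = 1.64 − 1.2 = 0.438 V.
Since V_DS = 4.65 V ≥ V_ov = 0.438 V, the device is in saturation.
I_D = ½ k_n V_ov² = 0.5 × 7.41 × 0.438² = 0.711 mA.

Saturation; I_D = 0.711 mA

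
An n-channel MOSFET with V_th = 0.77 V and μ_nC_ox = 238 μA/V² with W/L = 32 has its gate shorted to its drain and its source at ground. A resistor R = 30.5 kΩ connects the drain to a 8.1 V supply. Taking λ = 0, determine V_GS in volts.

With gate tied to drain, V_GS = V_DS ≥ V_GS − V_th, so the device is in saturation.
k_n = μ_nC_ox · (W/L) = 7.616 mA/V².
KCL at the drain: ½ k_n (V_GS − V_th)² = (V_DD − V_GS)/R.
Let x = V_GS − 0.77. Then 116 x² + x − 7.33 = 0, giving x = 0.247 V (positive root), so V_GS = 1.02 V.
I_D = (V_DD − V_GS)/R = (8.1 − 1.02) / 30.5 = 0.232 mA.

V_GS = 1.02 V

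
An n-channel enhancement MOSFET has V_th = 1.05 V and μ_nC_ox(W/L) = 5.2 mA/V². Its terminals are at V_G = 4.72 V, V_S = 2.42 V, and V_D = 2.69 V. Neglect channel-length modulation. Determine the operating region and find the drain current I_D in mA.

V_GS = V_G − V_S = 4.72 − 2.42 = 2.3 V; V_DS = V_D − V_S = 2.69 − 2.42 = 0.27 V.
V_ov = V_GS − V_th = 2.3 − 1.05 = 1.25 V.
Since V_DS = 0.27 V < V_ov = 1.25 V, the device is in the triode region.
I_D = k_n [V_ov · V_DS − ½ V_DS²] = 5.2 × [1.25 × 0.27 − 0.5 × 0.27²] = 1.57 mA.

Triode; I_D = 1.57 mA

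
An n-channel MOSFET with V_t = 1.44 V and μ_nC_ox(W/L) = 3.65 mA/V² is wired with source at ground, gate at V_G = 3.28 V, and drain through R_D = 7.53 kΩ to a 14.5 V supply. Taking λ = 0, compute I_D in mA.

V_GS = V_G = 3.28 V, so V_ov = 3.28 − 1.44 = 1.84 V.
Assume saturation: I_D = ½ k_n V_ov² = 0.5 × 3.65 × 1.84² = 6.18 mA, giving V_DS = V_DD − I_D R_D = 14.5 − 6.18 × 7.53 = -32 V.
But -32 V < V_ov = 1.84 V, so the device is actually in triode.
In triode I_D = k_n[V_ov V_DS − ½ V_DS²] and I_D = (V_DD − V_DS)/R_D. Equating: 13.7 V_DS² − 51.57 V_DS + 14.5 = 0, giving V_DS = 0.306 V (the root below V_ov).
I_D = (14.5 − 0.306) / 7.53 = 1.88 mA.

I_D = 1.88 mA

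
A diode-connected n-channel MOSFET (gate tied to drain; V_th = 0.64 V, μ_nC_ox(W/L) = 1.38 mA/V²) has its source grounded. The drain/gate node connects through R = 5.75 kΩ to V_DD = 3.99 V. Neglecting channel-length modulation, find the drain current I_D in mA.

With gate tied to drain, V_GS = V_DS ≥ V_GS − V_th, so the device is in saturation.
KCL at the drain: ½ k_n (V_GS − V_th)² = (V_DD − V_GS)/R.
Let x = V_GS − 0.64. Then 3.97 x² + x − 3.35 = 0, giving x = 0.801 V (positive root), so V_GS = 1.44 V.
I_D = (V_DD − V_GS)/R = (3.99 − 1.44) / 5.75 = 0.443 mA.

I_D = 0.443 mA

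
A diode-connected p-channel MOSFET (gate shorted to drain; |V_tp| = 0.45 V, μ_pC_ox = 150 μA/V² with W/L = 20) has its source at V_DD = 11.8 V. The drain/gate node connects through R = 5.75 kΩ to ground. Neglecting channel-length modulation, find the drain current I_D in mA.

I_D = 1.78 mA

With gate tied to drain, V_SG = V_SD ≥ V_SG − |V_tp|, so the device is in saturation.
k_p = μ_pC_ox · (W/L) = 3 mA/V².
KCL at the drain: ½ k_p (V_SG − |V_tp|)² = (V_DD − V_SG)/R.
Let x = V_SG − 0.45. Then 8.62 x² + x − 11.35 = 0, giving x = 1.09 V (positive root), so V_SG = 1.54 V.
I_D = (V_DD − V_SG)/R = (11.8 − 1.54) / 5.75 = 1.78 mA.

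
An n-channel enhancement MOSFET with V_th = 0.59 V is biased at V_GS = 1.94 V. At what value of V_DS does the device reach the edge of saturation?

V_DS,sat = 1.35 V

The boundary between triode and saturation is V_DS = V_GS − V_th = V_ov.
V_ov = 1.94 − 0.59 = 1.35 V.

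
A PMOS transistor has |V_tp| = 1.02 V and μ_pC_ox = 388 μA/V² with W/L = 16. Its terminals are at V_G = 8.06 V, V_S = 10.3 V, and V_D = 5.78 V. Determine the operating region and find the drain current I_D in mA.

Saturation; I_D = 4.62 mA

V_SG = V_S − V_G = 10.3 − 8.06 = 2.24 V; V_SD = V_S − V_D = 10.3 − 5.78 = 4.52 V.
k_p = μ_pC_ox · (W/L) = 6.208 mA/V².
V_ov = V_SG − |V_tp| = 2.24 − 1.02 = 1.22 V.
Since V_SD = 4.52 V ≥ V_ov = 1.22 V, the device is in saturation.
I_D = ½ k_p V_ov² = 0.5 × 6.208 × 1.22² = 4.62 mA.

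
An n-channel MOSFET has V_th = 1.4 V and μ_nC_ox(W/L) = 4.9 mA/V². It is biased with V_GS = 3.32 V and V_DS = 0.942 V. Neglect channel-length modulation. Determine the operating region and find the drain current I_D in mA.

V_ov = V_GS − V_th = 3.32 − 1.4 = 1.92 V.
Since V_DS = 0.942 V < V_ov = 1.92 V, the device is in the triode region.
I_D = k_n [V_ov · V_DS − ½ V_DS²] = 4.9 × [1.92 × 0.942 − 0.5 × 0.942²] = 6.69 mA.

Triode; I_D = 6.69 mA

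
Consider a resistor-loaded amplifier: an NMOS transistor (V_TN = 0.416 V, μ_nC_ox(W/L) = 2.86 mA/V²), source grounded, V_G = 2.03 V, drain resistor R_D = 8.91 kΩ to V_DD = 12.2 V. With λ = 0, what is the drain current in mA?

I_D = 1.33 mA

V_GS = V_G = 2.03 V, so V_ov = 2.03 − 0.416 = 1.61 V.
Assume saturation: I_D = ½ k_n V_ov² = 0.5 × 2.86 × 1.61² = 3.73 mA, giving V_DS = V_DD − I_D R_D = 12.2 − 3.73 × 8.91 = -21 V.
But -21 V < V_ov = 1.61 V, so the device is actually in triode.
In triode I_D = k_n[V_ov V_DS − ½ V_DS²] and I_D = (V_DD − V_DS)/R_D. Equating: 12.7 V_DS² − 42.13 V_DS + 12.2 = 0, giving V_DS = 0.321 V (the root below V_ov).
I_D = (12.2 − 0.321) / 8.91 = 1.33 mA.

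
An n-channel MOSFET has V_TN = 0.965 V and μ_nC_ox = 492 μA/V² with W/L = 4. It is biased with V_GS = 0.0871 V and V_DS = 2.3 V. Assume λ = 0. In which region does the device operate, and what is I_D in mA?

Cutoff; I_D = 0 mA

V_GS = 0.0871 V < V_TN = 0.965 V, so the transistor is in cutoff.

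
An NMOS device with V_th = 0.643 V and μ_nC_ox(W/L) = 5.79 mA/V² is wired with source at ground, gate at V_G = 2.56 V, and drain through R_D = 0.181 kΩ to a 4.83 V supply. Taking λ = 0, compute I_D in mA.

I_D = 10.6 mA

V_GS = V_G = 2.56 V, so V_ov = 2.56 − 0.643 = 1.92 V.
Assume saturation: I_D = ½ k_n V_ov² = 0.5 × 5.79 × 1.92² = 10.6 mA, giving V_DS = V_DD − I_D R_D = 4.83 − 10.6 × 0.181 = 2.9 V.
V_DS = 2.9 V ≥ V_ov = 1.92 V, confirming saturation.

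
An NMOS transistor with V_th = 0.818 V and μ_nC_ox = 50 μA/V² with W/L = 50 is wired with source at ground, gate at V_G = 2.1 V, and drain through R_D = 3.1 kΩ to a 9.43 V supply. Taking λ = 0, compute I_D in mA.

I_D = 2.05 mA

V_GS = V_G = 2.1 V, so V_ov = 2.1 − 0.818 = 1.28 V.
k_n = μ_nC_ox · (W/L) = 2.5 mA/V².
Assume saturation: I_D = ½ k_n V_ov² = 0.5 × 2.5 × 1.28² = 2.05 mA, giving V_DS = V_DD − I_D R_D = 9.43 − 2.05 × 3.1 = 3.06 V.
V_DS = 3.06 V ≥ V_ov = 1.28 V, confirming saturation.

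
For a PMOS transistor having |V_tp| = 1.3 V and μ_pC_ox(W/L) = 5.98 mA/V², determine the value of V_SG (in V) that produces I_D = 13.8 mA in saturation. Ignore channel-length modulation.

V_SG = 3.45 V

In saturation I_D = ½ k_p (V_SG − |V_tp|)², so V_SG − |V_tp| = √(2 I_D / k_p) = √(2 × 13.8 / 5.98) = 2.15 V.
V_SG = 1.3 + 2.15 = 3.45 V.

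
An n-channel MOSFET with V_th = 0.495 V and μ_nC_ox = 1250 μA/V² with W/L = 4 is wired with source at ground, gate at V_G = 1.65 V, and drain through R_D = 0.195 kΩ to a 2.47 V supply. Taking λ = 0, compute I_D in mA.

I_D = 3.34 mA

V_GS = V_G = 1.65 V, so V_ov = 1.65 − 0.495 = 1.15 V.
k_n = μ_nC_ox · (W/L) = 5 mA/V².
Assume saturation: I_D = ½ k_n V_ov² = 0.5 × 5 × 1.15² = 3.34 mA, giving V_DS = V_DD − I_D R_D = 2.47 − 3.34 × 0.195 = 1.82 V.
V_DS = 1.82 V ≥ V_ov = 1.15 V, confirming saturation.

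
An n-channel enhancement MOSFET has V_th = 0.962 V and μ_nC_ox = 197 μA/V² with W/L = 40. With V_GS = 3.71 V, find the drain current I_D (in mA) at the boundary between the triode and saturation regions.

I_D = 29.8 mA

At the boundary V_DS = V_ov = V_GS − V_th = 3.71 − 0.962 = 2.75 V.
k_n = μ_nC_ox · (W/L) = 7.88 mA/V².
I_D = ½ k_n V_ov² = 0.5 × 7.88 × 2.75² = 29.8 mA.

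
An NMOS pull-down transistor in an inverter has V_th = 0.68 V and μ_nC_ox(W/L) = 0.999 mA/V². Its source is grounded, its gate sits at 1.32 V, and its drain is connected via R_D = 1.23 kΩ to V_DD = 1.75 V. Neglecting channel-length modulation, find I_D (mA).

V_GS = V_G = 1.32 V, so V_ov = 1.32 − 0.68 = 0.64 V.
Assume saturation: I_D = ½ k_n V_ov² = 0.5 × 0.999 × 0.64² = 0.205 mA, giving V_DS = V_DD − I_D R_D = 1.75 − 0.205 × 1.23 = 1.5 V.
V_DS = 1.5 V ≥ V_ov = 0.64 V, confirming saturation.

I_D = 0.205 mA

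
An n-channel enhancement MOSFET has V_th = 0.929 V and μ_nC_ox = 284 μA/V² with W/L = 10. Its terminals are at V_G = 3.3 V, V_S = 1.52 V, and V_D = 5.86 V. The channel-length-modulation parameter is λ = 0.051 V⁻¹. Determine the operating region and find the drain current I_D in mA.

V_GS = V_G − V_S = 3.3 − 1.52 = 1.78 V; V_DS = V_D − V_S = 5.86 − 1.52 = 4.34 V.
k_n = μ_nC_ox · (W/L) = 2.84 mA/V².
V_ov = V_GS − V_th = 1.78 − 0.929 = 0.851 V.
Since V_DS = 4.34 V ≥ V_ov = 0.851 V, the device is in saturation.
I_D = ½ k_n V_ov² (1 + λ V_DS) = 0.5 × 2.84 × 0.851² × (1 + 0.051 × 4.34) = 1.26 mA.

Saturation; I_D = 1.26 mA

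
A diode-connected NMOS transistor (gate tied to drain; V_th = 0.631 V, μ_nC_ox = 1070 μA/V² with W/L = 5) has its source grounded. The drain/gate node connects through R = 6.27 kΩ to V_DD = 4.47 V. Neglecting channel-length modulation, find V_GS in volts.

With gate tied to drain, V_GS = V_DS ≥ V_GS − V_th, so the device is in saturation.
k_n = μ_nC_ox · (W/L) = 5.35 mA/V².
KCL at the drain: ½ k_n (V_GS − V_th)² = (V_DD − V_GS)/R.
Let x = V_GS − 0.631. Then 16.8 x² + x − 3.839 = 0, giving x = 0.45 V (positive root), so V_GS = 1.08 V.
I_D = (V_DD − V_GS)/R = (4.47 − 1.08) / 6.27 = 0.541 mA.

V_GS = 1.08 V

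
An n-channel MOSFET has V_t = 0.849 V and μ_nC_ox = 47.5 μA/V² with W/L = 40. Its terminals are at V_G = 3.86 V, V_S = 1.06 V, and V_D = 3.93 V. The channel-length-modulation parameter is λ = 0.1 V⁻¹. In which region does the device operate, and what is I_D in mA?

V_GS = V_G − V_S = 3.86 − 1.06 = 2.8 V; V_DS = V_D − V_S = 3.93 − 1.06 = 2.87 V.
k_n = μ_nC_ox · (W/L) = 1.9 mA/V².
V_ov = V_GS − V_t = 2.8 − 0.849 = 1.95 V.
Since V_DS = 2.87 V ≥ V_ov = 1.95 V, the device is in saturation.
I_D = ½ k_n V_ov² (1 + λ V_DS) = 0.5 × 1.9 × 1.95² × (1 + 0.1 × 2.87) = 4.65 mA.

Saturation; I_D = 4.65 mA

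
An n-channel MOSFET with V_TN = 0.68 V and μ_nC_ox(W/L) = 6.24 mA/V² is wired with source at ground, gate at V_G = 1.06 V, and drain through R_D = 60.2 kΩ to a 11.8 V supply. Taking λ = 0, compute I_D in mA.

V_GS = V_G = 1.06 V, so V_ov = 1.06 − 0.68 = 0.38 V.
Assume saturation: I_D = ½ k_n V_ov² = 0.5 × 6.24 × 0.38² = 0.451 mA, giving V_DS = V_DD − I_D R_D = 11.8 − 0.451 × 60.2 = -15.3 V.
But -15.3 V < V_ov = 0.38 V, so the device is actually in triode.
In triode I_D = k_n[V_ov V_DS − ½ V_DS²] and I_D = (V_DD − V_DS)/R_D. Equating: 188 V_DS² − 143.7 V_DS + 11.8 = 0, giving V_DS = 0.0935 V (the root below V_ov).
I_D = (11.8 − 0.0935) / 60.2 = 0.194 mA.

I_D = 0.194 mA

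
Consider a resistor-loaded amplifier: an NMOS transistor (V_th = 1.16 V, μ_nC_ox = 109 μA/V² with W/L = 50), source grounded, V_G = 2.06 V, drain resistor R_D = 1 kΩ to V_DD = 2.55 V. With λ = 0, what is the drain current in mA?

I_D = 1.95 mA

V_GS = V_G = 2.06 V, so V_ov = 2.06 − 1.16 = 0.9 V.
k_n = μ_nC_ox · (W/L) = 5.45 mA/V².
Assume saturation: I_D = ½ k_n V_ov² = 0.5 × 5.45 × 0.9² = 2.21 mA, giving V_DS = V_DD − I_D R_D = 2.55 − 2.21 × 1 = 0.343 V.
But 0.343 V < V_ov = 0.9 V, so the device is actually in triode.
In triode I_D = k_n[V_ov V_DS − ½ V_DS²] and I_D = (V_DD − V_DS)/R_D. Equating: 2.73 V_DS² − 5.905 V_DS + 2.55 = 0, giving V_DS = 0.595 V (the root below V_ov).
I_D = (2.55 − 0.595) / 1 = 1.95 mA.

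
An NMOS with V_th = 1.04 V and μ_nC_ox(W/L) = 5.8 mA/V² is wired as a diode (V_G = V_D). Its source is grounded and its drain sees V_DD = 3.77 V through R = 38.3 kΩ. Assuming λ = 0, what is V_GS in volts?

With gate tied to drain, V_GS = V_DS ≥ V_GS − V_th, so the device is in saturation.
KCL at the drain: ½ k_n (V_GS − V_th)² = (V_DD − V_GS)/R.
Let x = V_GS − 1.04. Then 111 x² + x − 2.73 = 0, giving x = 0.152 V (positive root), so V_GS = 1.19 V.
I_D = (V_DD − V_GS)/R = (3.77 − 1.19) / 38.3 = 0.0673 mA.

V_GS = 1.19 V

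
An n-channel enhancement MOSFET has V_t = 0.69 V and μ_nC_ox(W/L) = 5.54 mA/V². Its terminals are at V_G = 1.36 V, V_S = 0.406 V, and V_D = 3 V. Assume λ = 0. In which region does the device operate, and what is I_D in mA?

Saturation; I_D = 0.193 mA

V_GS = V_G − V_S = 1.36 − 0.406 = 0.954 V; V_DS = V_D − V_S = 3 − 0.406 = 2.59 V.
V_ov = V_GS − V_t = 0.954 − 0.69 = 0.264 V.
Since V_DS = 2.59 V ≥ V_ov = 0.264 V, the device is in saturation.
I_D = ½ k_n V_ov² = 0.5 × 5.54 × 0.264² = 0.193 mA.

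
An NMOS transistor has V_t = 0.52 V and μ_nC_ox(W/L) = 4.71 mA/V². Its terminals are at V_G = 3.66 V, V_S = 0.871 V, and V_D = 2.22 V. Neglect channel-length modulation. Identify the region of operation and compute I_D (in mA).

Triode; I_D = 10.1 mA

V_GS = V_G − V_S = 3.66 − 0.871 = 2.79 V; V_DS = V_D − V_S = 2.22 − 0.871 = 1.35 V.
V_ov = V_GS − V_t = 2.79 − 0.52 = 2.27 V.
Since V_DS = 1.35 V < V_ov = 2.27 V, the device is in the triode region.
I_D = k_n [V_ov · V_DS − ½ V_DS²] = 4.71 × [2.27 × 1.35 − 0.5 × 1.35²] = 10.1 mA.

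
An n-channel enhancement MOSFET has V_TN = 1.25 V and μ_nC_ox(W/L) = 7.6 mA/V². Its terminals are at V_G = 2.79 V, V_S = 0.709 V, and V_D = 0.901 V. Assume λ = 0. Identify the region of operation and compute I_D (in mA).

V_GS = V_G − V_S = 2.79 − 0.709 = 2.08 V; V_DS = V_D − V_S = 0.901 − 0.709 = 0.192 V.
V_ov = V_GS − V_TN = 2.08 − 1.25 = 0.831 V.
Since V_DS = 0.192 V < V_ov = 0.831 V, the device is in the triode region.
I_D = k_n [V_ov · V_DS − ½ V_DS²] = 7.6 × [0.831 × 0.192 − 0.5 × 0.192²] = 1.07 mA.

Triode; I_D = 1.07 mA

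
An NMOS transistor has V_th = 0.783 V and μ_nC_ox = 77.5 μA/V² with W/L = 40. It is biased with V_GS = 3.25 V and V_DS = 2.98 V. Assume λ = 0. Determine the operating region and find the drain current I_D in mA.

Saturation; I_D = 9.43 mA

k_n = μ_nC_ox · (W/L) = 3.1 mA/V².
V_ov = V_GS − V_th = 3.25 − 0.783 = 2.47 V.
Since V_DS = 2.98 V ≥ V_ov = 2.47 V, the device is in saturation.
I_D = ½ k_n V_ov² = 0.5 × 3.1 × 2.47² = 9.43 mA.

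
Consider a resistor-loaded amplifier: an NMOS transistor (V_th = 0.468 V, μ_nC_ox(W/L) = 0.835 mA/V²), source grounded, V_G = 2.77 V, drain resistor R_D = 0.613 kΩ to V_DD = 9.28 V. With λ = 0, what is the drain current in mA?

V_GS = V_G = 2.77 V, so V_ov = 2.77 − 0.468 = 2.3 V.
Assume saturation: I_D = ½ k_n V_ov² = 0.5 × 0.835 × 2.3² = 2.21 mA, giving V_DS = V_DD − I_D R_D = 9.28 − 2.21 × 0.613 = 7.92 V.
V_DS = 7.92 V ≥ V_ov = 2.3 V, confirming saturation.

I_D = 2.21 mA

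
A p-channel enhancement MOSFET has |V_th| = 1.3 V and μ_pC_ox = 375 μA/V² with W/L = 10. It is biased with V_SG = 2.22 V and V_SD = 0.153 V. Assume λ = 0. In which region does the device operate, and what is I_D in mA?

k_p = μ_pC_ox · (W/L) = 3.75 mA/V².
V_ov = V_SG − |V_th| = 2.22 − 1.3 = 0.92 V.
Since V_SD = 0.153 V < V_ov = 0.92 V, the device is in the triode region.
I_D = k_p [V_ov · V_SD − ½ V_SD²] = 3.75 × [0.92 × 0.153 − 0.5 × 0.153²] = 0.484 mA.

Triode; I_D = 0.484 mA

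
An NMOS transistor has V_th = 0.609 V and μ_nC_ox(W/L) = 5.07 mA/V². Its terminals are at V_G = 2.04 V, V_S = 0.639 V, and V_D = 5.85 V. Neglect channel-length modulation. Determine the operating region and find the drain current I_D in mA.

Saturation; I_D = 1.59 mA

V_GS = V_G − V_S = 2.04 − 0.639 = 1.4 V; V_DS = V_D − V_S = 5.85 − 0.639 = 5.21 V.
V_ov = V_GS − V_th = 1.4 − 0.609 = 0.792 V.
Since V_DS = 5.21 V ≥ V_ov = 0.792 V, the device is in saturation.
I_D = ½ k_n V_ov² = 0.5 × 5.07 × 0.792² = 1.59 mA.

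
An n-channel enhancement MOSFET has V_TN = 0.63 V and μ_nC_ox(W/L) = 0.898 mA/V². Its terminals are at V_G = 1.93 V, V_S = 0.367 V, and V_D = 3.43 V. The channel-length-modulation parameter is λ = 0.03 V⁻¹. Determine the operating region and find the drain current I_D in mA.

Saturation; I_D = 0.427 mA

V_GS = V_G − V_S = 1.93 − 0.367 = 1.56 V; V_DS = V_D − V_S = 3.43 − 0.367 = 3.06 V.
V_ov = V_GS − V_TN = 1.56 − 0.63 = 0.933 V.
Since V_DS = 3.06 V ≥ V_ov = 0.933 V, the device is in saturation.
I_D = ½ k_n V_ov² (1 + λ V_DS) = 0.5 × 0.898 × 0.933² × (1 + 0.03 × 3.06) = 0.427 mA.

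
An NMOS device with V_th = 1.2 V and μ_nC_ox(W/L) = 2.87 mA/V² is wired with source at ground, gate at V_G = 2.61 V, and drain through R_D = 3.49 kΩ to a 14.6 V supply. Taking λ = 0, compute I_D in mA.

V_GS = V_G = 2.61 V, so V_ov = 2.61 − 1.2 = 1.41 V.
Assume saturation: I_D = ½ k_n V_ov² = 0.5 × 2.87 × 1.41² = 2.85 mA, giving V_DS = V_DD − I_D R_D = 14.6 − 2.85 × 3.49 = 4.64 V.
V_DS = 4.64 V ≥ V_ov = 1.41 V, confirming saturation.

I_D = 2.85 mA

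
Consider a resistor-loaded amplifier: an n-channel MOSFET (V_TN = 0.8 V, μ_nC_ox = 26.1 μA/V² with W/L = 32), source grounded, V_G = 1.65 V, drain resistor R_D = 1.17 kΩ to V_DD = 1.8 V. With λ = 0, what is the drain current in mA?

I_D = 0.302 mA

V_GS = V_G = 1.65 V, so V_ov = 1.65 − 0.8 = 0.85 V.
k_n = μ_nC_ox · (W/L) = 0.8352 mA/V².
Assume saturation: I_D = ½ k_n V_ov² = 0.5 × 0.8352 × 0.85² = 0.302 mA, giving V_DS = V_DD − I_D R_D = 1.8 − 0.302 × 1.17 = 1.45 V.
V_DS = 1.45 V ≥ V_ov = 0.85 V, confirming saturation.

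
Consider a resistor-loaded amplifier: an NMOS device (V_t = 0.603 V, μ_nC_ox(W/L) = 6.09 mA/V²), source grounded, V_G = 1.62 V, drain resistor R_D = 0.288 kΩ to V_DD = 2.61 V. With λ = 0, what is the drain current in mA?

I_D = 3.15 mA

V_GS = V_G = 1.62 V, so V_ov = 1.62 − 0.603 = 1.02 V.
Assume saturation: I_D = ½ k_n V_ov² = 0.5 × 6.09 × 1.02² = 3.15 mA, giving V_DS = V_DD − I_D R_D = 2.61 − 3.15 × 0.288 = 1.7 V.
V_DS = 1.7 V ≥ V_ov = 1.02 V, confirming saturation.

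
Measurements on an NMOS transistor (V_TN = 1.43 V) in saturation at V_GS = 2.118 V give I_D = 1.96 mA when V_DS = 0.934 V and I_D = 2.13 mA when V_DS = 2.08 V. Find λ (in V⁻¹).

With V_GS fixed, I_D ∝ (1 + λ V_DS) in saturation, so I_D2/I_D1 = (1 + λ V_DS2)/(1 + λ V_DS1).
2.13/1.96 = 1.087 = (1 + 2.08 λ)/(1 + 0.934 λ).
Solving: λ (I_D1 V_DS2 − I_D2 V_DS1) = I_D2 − I_D1, so λ = (2.13 − 1.96) / (1.96 × 2.08 − 2.13 × 0.934) = 0.17 / 2.09 = 0.0814 V⁻¹.

λ = 0.0814 V⁻¹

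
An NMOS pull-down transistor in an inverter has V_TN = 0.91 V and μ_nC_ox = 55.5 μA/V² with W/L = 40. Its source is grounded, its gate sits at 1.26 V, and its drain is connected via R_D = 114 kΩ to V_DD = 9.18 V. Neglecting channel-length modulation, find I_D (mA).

I_D = 0.0794 mA

V_GS = V_G = 1.26 V, so V_ov = 1.26 − 0.91 = 0.35 V.
k_n = μ_nC_ox · (W/L) = 2.22 mA/V².
Assume saturation: I_D = ½ k_n V_ov² = 0.5 × 2.22 × 0.35² = 0.136 mA, giving V_DS = V_DD − I_D R_D = 9.18 − 0.136 × 114 = -6.32 V.
But -6.32 V < V_ov = 0.35 V, so the device is actually in triode.
In triode I_D = k_n[V_ov V_DS − ½ V_DS²] and I_D = (V_DD − V_DS)/R_D. Equating: 127 V_DS² − 89.58 V_DS + 9.18 = 0, giving V_DS = 0.124 V (the root below V_ov).
I_D = (9.18 − 0.124) / 114 = 0.0794 mA.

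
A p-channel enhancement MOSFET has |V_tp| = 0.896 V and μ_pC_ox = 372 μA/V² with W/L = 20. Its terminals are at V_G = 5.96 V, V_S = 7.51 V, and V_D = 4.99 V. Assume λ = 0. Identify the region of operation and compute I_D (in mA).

V_SG = V_S − V_G = 7.51 − 5.96 = 1.55 V; V_SD = V_S − V_D = 7.51 − 4.99 = 2.52 V.
k_p = μ_pC_ox · (W/L) = 7.44 mA/V².
V_ov = V_SG − |V_tp| = 1.55 − 0.896 = 0.654 V.
Since V_SD = 2.52 V ≥ V_ov = 0.654 V, the device is in saturation.
I_D = ½ k_p V_ov² = 0.5 × 7.44 × 0.654² = 1.59 mA.

Saturation; I_D = 1.59 mA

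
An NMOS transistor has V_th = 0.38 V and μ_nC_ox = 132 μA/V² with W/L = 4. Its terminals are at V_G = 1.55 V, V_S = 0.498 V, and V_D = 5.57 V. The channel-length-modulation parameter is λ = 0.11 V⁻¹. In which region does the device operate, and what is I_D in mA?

V_GS = V_G − V_S = 1.55 − 0.498 = 1.05 V; V_DS = V_D − V_S = 5.57 − 0.498 = 5.07 V.
k_n = μ_nC_ox · (W/L) = 0.528 mA/V².
V_ov = V_GS − V_th = 1.05 − 0.38 = 0.672 V.
Since V_DS = 5.07 V ≥ V_ov = 0.672 V, the device is in saturation.
I_D = ½ k_n V_ov² (1 + λ V_DS) = 0.5 × 0.528 × 0.672² × (1 + 0.11 × 5.07) = 0.186 mA.

Saturation; I_D = 0.186 mA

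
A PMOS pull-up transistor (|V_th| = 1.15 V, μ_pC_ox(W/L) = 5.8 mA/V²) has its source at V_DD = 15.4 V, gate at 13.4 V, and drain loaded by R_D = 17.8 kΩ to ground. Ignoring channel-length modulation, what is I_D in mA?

I_D = 0.854 mA

V_SG = V_DD − V_G = 15.4 − 13.4 = 2 V, so V_ov = 2 − 1.15 = 0.85 V.
Assume saturation: I_D = ½ k_p V_ov² = 0.5 × 5.8 × 0.85² = 2.1 mA, giving V_SD = V_DD − I_D R_D = 15.4 − 2.1 × 17.8 = -21.9 V.
But -21.9 V < V_ov = 0.85 V, so the device is actually in triode.
In triode I_D = k_p[V_ov V_SD − ½ V_SD²] and I_D = (V_DD − V_SD)/R_D. Equating: 51.6 V_SD² − 88.75 V_SD + 15.4 = 0, giving V_SD = 0.196 V (the root below V_ov).
I_D = (15.4 − 0.196) / 17.8 = 0.854 mA.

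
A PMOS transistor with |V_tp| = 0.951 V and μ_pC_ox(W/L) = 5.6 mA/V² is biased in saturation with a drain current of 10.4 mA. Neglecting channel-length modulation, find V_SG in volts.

In saturation I_D = ½ k_p (V_SG − |V_tp|)², so V_SG − |V_tp| = √(2 I_D / k_p) = √(2 × 10.4 / 5.6) = 1.93 V.
V_SG = 0.951 + 1.93 = 2.88 V.

V_SG = 2.88 V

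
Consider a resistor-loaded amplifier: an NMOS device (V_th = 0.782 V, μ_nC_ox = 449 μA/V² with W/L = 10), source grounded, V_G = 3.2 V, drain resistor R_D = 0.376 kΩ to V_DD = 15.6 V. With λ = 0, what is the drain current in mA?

V_GS = V_G = 3.2 V, so V_ov = 3.2 − 0.782 = 2.42 V.
k_n = μ_nC_ox · (W/L) = 4.49 mA/V².
Assume saturation: I_D = ½ k_n V_ov² = 0.5 × 4.49 × 2.42² = 13.1 mA, giving V_DS = V_DD − I_D R_D = 15.6 − 13.1 × 0.376 = 10.7 V.
V_DS = 10.7 V ≥ V_ov = 2.42 V, confirming saturation.

I_D = 13.1 mA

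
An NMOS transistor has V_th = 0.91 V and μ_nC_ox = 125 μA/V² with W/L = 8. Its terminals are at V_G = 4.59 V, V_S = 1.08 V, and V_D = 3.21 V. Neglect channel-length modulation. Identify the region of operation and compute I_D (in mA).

Triode; I_D = 3.27 mA

V_GS = V_G − V_S = 4.59 − 1.08 = 3.51 V; V_DS = V_D − V_S = 3.21 − 1.08 = 2.13 V.
k_n = μ_nC_ox · (W/L) = 1 mA/V².
V_ov = V_GS − V_th = 3.51 − 0.91 = 2.6 V.
Since V_DS = 2.13 V < V_ov = 2.6 V, the device is in the triode region.
I_D = k_n [V_ov · V_DS − ½ V_DS²] = 1 × [2.6 × 2.13 − 0.5 × 2.13²] = 3.27 mA.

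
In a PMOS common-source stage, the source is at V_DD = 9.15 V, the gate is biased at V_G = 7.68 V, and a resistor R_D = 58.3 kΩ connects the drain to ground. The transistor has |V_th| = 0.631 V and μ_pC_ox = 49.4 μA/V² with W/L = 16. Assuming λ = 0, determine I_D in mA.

I_D = 0.152 mA

V_SG = V_DD − V_G = 9.15 − 7.68 = 1.47 V, so V_ov = 1.47 − 0.631 = 0.839 V.
k_p = μ_pC_ox · (W/L) = 0.7904 mA/V².
Assume saturation: I_D = ½ k_p V_ov² = 0.5 × 0.7904 × 0.839² = 0.278 mA, giving V_SD = V_DD − I_D R_D = 9.15 − 0.278 × 58.3 = -7.07 V.
But -7.07 V < V_ov = 0.839 V, so the device is actually in triode.
In triode I_D = k_p[V_ov V_SD − ½ V_SD²] and I_D = (V_DD − V_SD)/R_D. Equating: 23 V_SD² − 39.66 V_SD + 9.15 = 0, giving V_SD = 0.274 V (the root below V_ov).
I_D = (9.15 − 0.274) / 58.3 = 0.152 mA.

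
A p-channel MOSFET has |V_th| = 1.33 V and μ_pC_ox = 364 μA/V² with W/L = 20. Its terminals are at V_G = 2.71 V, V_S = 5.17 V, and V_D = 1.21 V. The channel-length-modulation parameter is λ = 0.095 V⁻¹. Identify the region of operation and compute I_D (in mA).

Saturation; I_D = 6.40 mA

V_SG = V_S − V_G = 5.17 − 2.71 = 2.46 V; V_SD = V_S − V_D = 5.17 − 1.21 = 3.96 V.
k_p = μ_pC_ox · (W/L) = 7.28 mA/V².
V_ov = V_SG − |V_th| = 2.46 − 1.33 = 1.13 V.
Since V_SD = 3.96 V ≥ V_ov = 1.13 V, the device is in saturation.
I_D = ½ k_p V_ov² (1 + λ V_SD) = 0.5 × 7.28 × 1.13² × (1 + 0.095 × 3.96) = 6.4 mA.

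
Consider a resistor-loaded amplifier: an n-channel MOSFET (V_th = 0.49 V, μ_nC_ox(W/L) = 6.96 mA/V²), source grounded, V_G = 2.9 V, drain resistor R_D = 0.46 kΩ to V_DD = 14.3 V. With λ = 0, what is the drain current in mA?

I_D = 20.2 mA

V_GS = V_G = 2.9 V, so V_ov = 2.9 − 0.49 = 2.41 V.
Assume saturation: I_D = ½ k_n V_ov² = 0.5 × 6.96 × 2.41² = 20.2 mA, giving V_DS = V_DD − I_D R_D = 14.3 − 20.2 × 0.46 = 5 V.
V_DS = 5 V ≥ V_ov = 2.41 V, confirming saturation.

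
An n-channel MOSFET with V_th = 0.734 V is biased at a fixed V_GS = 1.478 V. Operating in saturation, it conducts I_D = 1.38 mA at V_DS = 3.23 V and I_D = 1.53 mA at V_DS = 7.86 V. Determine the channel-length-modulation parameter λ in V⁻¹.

λ = 0.0254 V⁻¹

With V_GS fixed, I_D ∝ (1 + λ V_DS) in saturation, so I_D2/I_D1 = (1 + λ V_DS2)/(1 + λ V_DS1).
1.53/1.38 = 1.109 = (1 + 7.86 λ)/(1 + 3.23 λ).
Solving: λ (I_D1 V_DS2 − I_D2 V_DS1) = I_D2 − I_D1, so λ = (1.53 − 1.38) / (1.38 × 7.86 − 1.53 × 3.23) = 0.15 / 5.9 = 0.0254 V⁻¹.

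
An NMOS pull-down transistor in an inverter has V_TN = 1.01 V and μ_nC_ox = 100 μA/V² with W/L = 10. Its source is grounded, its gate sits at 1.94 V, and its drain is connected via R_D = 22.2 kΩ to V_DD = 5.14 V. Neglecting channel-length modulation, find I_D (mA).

V_GS = V_G = 1.94 V, so V_ov = 1.94 − 1.01 = 0.93 V.
k_n = μ_nC_ox · (W/L) = 1 mA/V².
Assume saturation: I_D = ½ k_n V_ov² = 0.5 × 1 × 0.93² = 0.432 mA, giving V_DS = V_DD − I_D R_D = 5.14 − 0.432 × 22.2 = -4.46 V.
But -4.46 V < V_ov = 0.93 V, so the device is actually in triode.
In triode I_D = k_n[V_ov V_DS − ½ V_DS²] and I_D = (V_DD − V_DS)/R_D. Equating: 11.1 V_DS² − 21.65 V_DS + 5.14 = 0, giving V_DS = 0.277 V (the root below V_ov).
I_D = (5.14 − 0.277) / 22.2 = 0.219 mA.

I_D = 0.219 mA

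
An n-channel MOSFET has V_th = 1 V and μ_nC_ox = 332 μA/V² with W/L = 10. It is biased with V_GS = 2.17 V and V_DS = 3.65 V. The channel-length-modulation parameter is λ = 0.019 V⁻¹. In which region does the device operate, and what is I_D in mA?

Saturation; I_D = 2.43 mA

k_n = μ_nC_ox · (W/L) = 3.32 mA/V².
V_ov = V_GS − V_th = 2.17 − 1 = 1.17 V.
Since V_DS = 3.65 V ≥ V_ov = 1.17 V, the device is in saturation.
I_D = ½ k_n V_ov² (1 + λ V_DS) = 0.5 × 3.32 × 1.17² × (1 + 0.019 × 3.65) = 2.43 mA.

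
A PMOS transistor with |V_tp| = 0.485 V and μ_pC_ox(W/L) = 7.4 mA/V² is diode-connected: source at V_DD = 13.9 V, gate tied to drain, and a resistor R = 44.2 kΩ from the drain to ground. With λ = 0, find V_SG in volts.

V_SG = 0.768 V

With gate tied to drain, V_SG = V_SD ≥ V_SG − |V_tp|, so the device is in saturation.
KCL at the drain: ½ k_p (V_SG − |V_tp|)² = (V_DD − V_SG)/R.
Let x = V_SG − 0.485. Then 164 x² + x − 13.42 = 0, giving x = 0.283 V (positive root), so V_SG = 0.768 V.
I_D = (V_DD − V_SG)/R = (13.9 − 0.768) / 44.2 = 0.297 mA.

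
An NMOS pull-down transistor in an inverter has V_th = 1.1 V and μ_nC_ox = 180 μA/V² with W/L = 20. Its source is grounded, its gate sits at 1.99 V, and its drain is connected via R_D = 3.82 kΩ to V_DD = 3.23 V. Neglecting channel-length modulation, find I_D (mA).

V_GS = V_G = 1.99 V, so V_ov = 1.99 − 1.1 = 0.89 V.
k_n = μ_nC_ox · (W/L) = 3.6 mA/V².
Assume saturation: I_D = ½ k_n V_ov² = 0.5 × 3.6 × 0.89² = 1.43 mA, giving V_DS = V_DD − I_D R_D = 3.23 − 1.43 × 3.82 = -2.22 V.
But -2.22 V < V_ov = 0.89 V, so the device is actually in triode.
In triode I_D = k_n[V_ov V_DS − ½ V_DS²] and I_D = (V_DD − V_DS)/R_D. Equating: 6.88 V_DS² − 13.24 V_DS + 3.23 = 0, giving V_DS = 0.287 V (the root below V_ov).
I_D = (3.23 − 0.287) / 3.82 = 0.771 mA.

I_D = 0.771 mA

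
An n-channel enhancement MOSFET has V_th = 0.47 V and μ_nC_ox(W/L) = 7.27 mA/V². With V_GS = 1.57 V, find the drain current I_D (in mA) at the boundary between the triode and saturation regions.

I_D = 4.40 mA

At the boundary V_DS = V_ov = V_GS − V_th = 1.57 − 0.47 = 1.1 V.
I_D = ½ k_n V_ov² = 0.5 × 7.27 × 1.1² = 4.4 mA.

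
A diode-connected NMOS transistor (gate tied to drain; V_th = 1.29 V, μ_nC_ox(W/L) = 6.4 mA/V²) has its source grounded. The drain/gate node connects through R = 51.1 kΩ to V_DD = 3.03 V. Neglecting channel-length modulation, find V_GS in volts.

V_GS = 1.39 V

With gate tied to drain, V_GS = V_DS ≥ V_GS − V_th, so the device is in saturation.
KCL at the drain: ½ k_n (V_GS − V_th)² = (V_DD − V_GS)/R.
Let x = V_GS − 1.29. Then 164 x² + x − 1.74 = 0, giving x = 0.1 V (positive root), so V_GS = 1.39 V.
I_D = (V_DD − V_GS)/R = (3.03 − 1.39) / 51.1 = 0.0321 mA.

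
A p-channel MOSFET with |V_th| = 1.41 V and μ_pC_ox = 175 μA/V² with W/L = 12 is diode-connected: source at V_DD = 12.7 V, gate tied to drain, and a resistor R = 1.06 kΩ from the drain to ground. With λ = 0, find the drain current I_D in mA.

I_D = 8.04 mA

With gate tied to drain, V_SG = V_SD ≥ V_SG − |V_th|, so the device is in saturation.
k_p = μ_pC_ox · (W/L) = 2.1 mA/V².
KCL at the drain: ½ k_p (V_SG − |V_th|)² = (V_DD − V_SG)/R.
Let x = V_SG − 1.41. Then 1.11 x² + x − 11.29 = 0, giving x = 2.77 V (positive root), so V_SG = 4.18 V.
I_D = (V_DD − V_SG)/R = (12.7 − 4.18) / 1.06 = 8.04 mA.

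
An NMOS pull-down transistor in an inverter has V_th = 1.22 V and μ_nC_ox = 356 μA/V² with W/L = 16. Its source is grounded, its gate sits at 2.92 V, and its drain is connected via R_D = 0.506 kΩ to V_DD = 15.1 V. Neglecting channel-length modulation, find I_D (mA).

V_GS = V_G = 2.92 V, so V_ov = 2.92 − 1.22 = 1.7 V.
k_n = μ_nC_ox · (W/L) = 5.696 mA/V².
Assume saturation: I_D = ½ k_n V_ov² = 0.5 × 5.696 × 1.7² = 8.23 mA, giving V_DS = V_DD − I_D R_D = 15.1 − 8.23 × 0.506 = 10.9 V.
V_DS = 10.9 V ≥ V_ov = 1.7 V, confirming saturation.

I_D = 8.23 mA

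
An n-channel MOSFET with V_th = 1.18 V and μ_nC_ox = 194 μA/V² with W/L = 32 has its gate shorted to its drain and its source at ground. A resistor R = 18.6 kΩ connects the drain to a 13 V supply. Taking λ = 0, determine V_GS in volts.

V_GS = 1.62 V

With gate tied to drain, V_GS = V_DS ≥ V_GS − V_th, so the device is in saturation.
k_n = μ_nC_ox · (W/L) = 6.208 mA/V².
KCL at the drain: ½ k_n (V_GS − V_th)² = (V_DD − V_GS)/R.
Let x = V_GS − 1.18. Then 57.7 x² + x − 11.82 = 0, giving x = 0.444 V (positive root), so V_GS = 1.62 V.
I_D = (V_DD − V_GS)/R = (13 − 1.62) / 18.6 = 0.612 mA.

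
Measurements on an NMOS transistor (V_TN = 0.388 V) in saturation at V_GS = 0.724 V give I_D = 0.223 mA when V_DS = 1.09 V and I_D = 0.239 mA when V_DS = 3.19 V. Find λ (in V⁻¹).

With V_GS fixed, I_D ∝ (1 + λ V_DS) in saturation, so I_D2/I_D1 = (1 + λ V_DS2)/(1 + λ V_DS1).
0.239/0.223 = 1.072 = (1 + 3.19 λ)/(1 + 1.09 λ).
Solving: λ (I_D1 V_DS2 − I_D2 V_DS1) = I_D2 − I_D1, so λ = (0.239 − 0.223) / (0.223 × 3.19 − 0.239 × 1.09) = 0.016 / 0.451 = 0.0355 V⁻¹.

λ = 0.0355 V⁻¹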